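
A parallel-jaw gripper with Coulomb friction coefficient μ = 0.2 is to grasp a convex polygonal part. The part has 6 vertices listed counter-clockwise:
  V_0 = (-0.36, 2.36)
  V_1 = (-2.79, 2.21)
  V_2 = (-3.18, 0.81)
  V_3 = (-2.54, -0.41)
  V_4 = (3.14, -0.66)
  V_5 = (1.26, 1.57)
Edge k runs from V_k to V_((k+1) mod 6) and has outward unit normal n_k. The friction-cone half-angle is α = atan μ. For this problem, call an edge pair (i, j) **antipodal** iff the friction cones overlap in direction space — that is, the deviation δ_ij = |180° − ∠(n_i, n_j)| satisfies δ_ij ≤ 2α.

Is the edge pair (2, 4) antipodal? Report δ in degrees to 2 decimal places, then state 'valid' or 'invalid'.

α = atan 0.2 = 11.31°;  2α = 22.62°
edge 2: e_2 = (+0.64, -1.22);  n_2 = (-0.8855, -0.4645)
edge 4: e_4 = (-1.88, +2.23);  n_4 = (+0.7646, +0.6446)
∠(n_2, n_4) = 167.55°
δ = |180° − 167.55°| = 12.45°
12.45° ≤ 2α = 22.62°  →  valid

δ = 12.45°, valid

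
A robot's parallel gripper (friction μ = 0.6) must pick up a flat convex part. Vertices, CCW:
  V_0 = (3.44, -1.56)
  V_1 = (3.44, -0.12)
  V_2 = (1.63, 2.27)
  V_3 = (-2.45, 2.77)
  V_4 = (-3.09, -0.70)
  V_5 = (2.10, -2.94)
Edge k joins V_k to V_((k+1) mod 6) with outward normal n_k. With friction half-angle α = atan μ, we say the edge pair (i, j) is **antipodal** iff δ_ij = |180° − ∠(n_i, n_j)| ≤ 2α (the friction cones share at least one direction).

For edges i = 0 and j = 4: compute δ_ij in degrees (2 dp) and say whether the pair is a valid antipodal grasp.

δ = 66.66°, invalid

α = atan 0.6 = 30.96°;  2α = 61.93°
edge 0: e_0 = (+0.00, +1.44);  n_0 = (+1.0000, -0.0000)
edge 4: e_4 = (+5.19, -2.24);  n_4 = (-0.3963, -0.9181)
∠(n_0, n_4) = 113.34°
δ = |180° − 113.34°| = 66.66°
66.66° > 2α = 61.93°  →  invalid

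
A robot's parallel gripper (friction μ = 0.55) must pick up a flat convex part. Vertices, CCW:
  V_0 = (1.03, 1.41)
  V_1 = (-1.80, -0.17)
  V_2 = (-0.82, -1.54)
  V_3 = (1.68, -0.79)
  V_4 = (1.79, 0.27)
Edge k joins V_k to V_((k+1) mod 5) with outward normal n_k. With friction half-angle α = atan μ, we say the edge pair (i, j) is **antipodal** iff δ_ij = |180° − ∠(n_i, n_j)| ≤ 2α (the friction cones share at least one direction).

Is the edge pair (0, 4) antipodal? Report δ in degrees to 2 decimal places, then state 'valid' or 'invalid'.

α = atan 0.55 = 28.81°;  2α = 57.62°
edge 0: e_0 = (-2.83, -1.58);  n_0 = (-0.4875, +0.8731)
edge 4: e_4 = (-0.76, +1.14);  n_4 = (+0.8321, +0.5547)
∠(n_0, n_4) = 85.48°
δ = |180° − 85.48°| = 94.52°
94.52° > 2α = 57.62°  →  invalid

δ = 94.52°, invalid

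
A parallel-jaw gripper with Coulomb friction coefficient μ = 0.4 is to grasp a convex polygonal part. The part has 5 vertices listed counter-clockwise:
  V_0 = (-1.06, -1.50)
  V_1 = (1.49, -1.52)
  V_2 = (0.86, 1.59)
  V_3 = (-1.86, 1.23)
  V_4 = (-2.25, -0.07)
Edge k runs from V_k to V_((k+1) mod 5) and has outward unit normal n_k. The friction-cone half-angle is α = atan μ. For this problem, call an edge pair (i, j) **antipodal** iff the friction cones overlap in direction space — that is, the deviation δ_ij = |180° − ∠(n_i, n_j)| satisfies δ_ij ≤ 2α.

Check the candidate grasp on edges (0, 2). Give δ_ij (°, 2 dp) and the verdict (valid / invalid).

δ = 7.99°, valid

α = atan 0.4 = 21.80°;  2α = 43.60°
edge 0: e_0 = (+2.55, -0.02);  n_0 = (-0.0078, -1.0000)
edge 2: e_2 = (-2.72, -0.36);  n_2 = (-0.1312, +0.9914)
∠(n_0, n_2) = 172.01°
δ = |180° − 172.01°| = 7.99°
7.99° ≤ 2α = 43.60°  →  valid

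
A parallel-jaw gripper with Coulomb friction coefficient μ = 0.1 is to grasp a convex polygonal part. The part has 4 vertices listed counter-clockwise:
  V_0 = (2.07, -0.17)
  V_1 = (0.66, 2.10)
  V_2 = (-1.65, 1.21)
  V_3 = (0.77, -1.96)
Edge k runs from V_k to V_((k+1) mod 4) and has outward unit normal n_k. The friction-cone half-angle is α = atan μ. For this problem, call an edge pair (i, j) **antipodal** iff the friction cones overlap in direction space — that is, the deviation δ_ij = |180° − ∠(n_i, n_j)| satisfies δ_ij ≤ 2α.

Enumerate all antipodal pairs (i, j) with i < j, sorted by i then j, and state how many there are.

count = 1; pairs: (0,2)

α = atan 0.1 = 5.71°;  2α = 11.42°
n_0 = (+0.8495, +0.5276)
n_1 = (-0.3595, +0.9331)
n_2 = (-0.7949, -0.6068)
n_3 = (+0.8091, -0.5876)
  (0,1): δ = 100.78°  ·
  (0,2): δ = 5.51°  ✓
  (0,3): δ = 112.16°  ·
  (1,2): δ = 73.71°  ·
  (1,3): δ = 32.94°  ·
  (2,3): δ = 73.35°  ·
antipodal pairs: 1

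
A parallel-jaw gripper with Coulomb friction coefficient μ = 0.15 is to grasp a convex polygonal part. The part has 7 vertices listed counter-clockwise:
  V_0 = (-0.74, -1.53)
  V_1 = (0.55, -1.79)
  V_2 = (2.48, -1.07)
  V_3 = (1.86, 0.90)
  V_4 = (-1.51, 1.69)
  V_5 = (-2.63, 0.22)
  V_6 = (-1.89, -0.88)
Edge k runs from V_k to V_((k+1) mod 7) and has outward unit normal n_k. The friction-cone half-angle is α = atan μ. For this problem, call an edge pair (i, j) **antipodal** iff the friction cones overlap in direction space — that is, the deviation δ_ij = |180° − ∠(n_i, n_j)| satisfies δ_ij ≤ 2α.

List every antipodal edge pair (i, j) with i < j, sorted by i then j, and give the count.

count = 3; pairs: (0,3), (2,5), (3,6)

α = atan 0.15 = 8.53°;  2α = 17.06°
n_0 = (-0.1976, -0.9803)
n_1 = (+0.3495, -0.9369)
n_2 = (+0.9539, +0.3002)
n_3 = (+0.2282, +0.9736)
n_4 = (-0.7954, +0.6060)
n_5 = (-0.8297, -0.5582)
n_6 = (-0.4921, -0.8706)
  (0,1): δ = 148.15°  ·
  (0,2): δ = 61.13°  ·
  (0,3): δ = 1.80°  ✓
  (0,4): δ = 64.09°  ·
  (0,5): δ = 135.33°  ·
  (0,6): δ = 161.92°  ·
  (1,2): δ = 92.99°  ·
  (1,3): δ = 33.65°  ·
  (1,4): δ = 32.24°  ·
  (1,5): δ = 103.47°  ·
  (1,6): δ = 130.07°  ·
  (2,3): δ = 120.66°  ·
  (2,4): δ = 54.77°  ·
  (2,5): δ = 16.46°  ✓
  (2,6): δ = 43.05°  ·
  (3,4): δ = 114.11°  ·
  (3,5): δ = 42.88°  ·
  (3,6): δ = 16.28°  ✓
  (4,5): δ = 108.77°  ·
  (4,6): δ = 82.17°  ·
  (5,6): δ = 153.41°  ·
antipodal pairs: 3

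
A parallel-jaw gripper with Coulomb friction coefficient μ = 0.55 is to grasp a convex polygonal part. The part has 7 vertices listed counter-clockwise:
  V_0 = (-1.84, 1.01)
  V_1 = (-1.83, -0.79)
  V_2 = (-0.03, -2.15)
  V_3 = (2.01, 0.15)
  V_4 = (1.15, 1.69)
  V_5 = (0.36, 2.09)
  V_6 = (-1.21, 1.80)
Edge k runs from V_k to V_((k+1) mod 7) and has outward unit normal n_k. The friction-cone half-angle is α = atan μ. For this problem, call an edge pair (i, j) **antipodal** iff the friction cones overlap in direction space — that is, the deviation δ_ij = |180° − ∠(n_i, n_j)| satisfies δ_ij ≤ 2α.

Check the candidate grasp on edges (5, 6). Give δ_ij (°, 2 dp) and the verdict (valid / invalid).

α = atan 0.55 = 28.81°;  2α = 57.62°
edge 5: e_5 = (-1.57, -0.29);  n_5 = (-0.1816, +0.9834)
edge 6: e_6 = (-0.63, -0.79);  n_6 = (-0.7818, +0.6235)
∠(n_5, n_6) = 40.96°
δ = |180° − 40.96°| = 139.04°
139.04° > 2α = 57.62°  →  invalid

δ = 139.04°, invalid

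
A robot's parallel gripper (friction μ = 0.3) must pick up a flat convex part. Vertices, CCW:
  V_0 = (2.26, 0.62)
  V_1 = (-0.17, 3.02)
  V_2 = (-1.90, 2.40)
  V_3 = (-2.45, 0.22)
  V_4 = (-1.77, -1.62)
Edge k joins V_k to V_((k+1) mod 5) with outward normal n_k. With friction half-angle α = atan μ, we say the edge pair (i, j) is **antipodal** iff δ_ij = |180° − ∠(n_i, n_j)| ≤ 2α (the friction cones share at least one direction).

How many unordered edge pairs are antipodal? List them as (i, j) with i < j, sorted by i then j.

count = 2; pairs: (0,3), (1,4)

α = atan 0.3 = 16.70°;  2α = 33.40°
n_0 = (+0.7027, +0.7115)
n_1 = (-0.3374, +0.9414)
n_2 = (-0.9696, +0.2446)
n_3 = (-0.9380, -0.3467)
n_4 = (+0.4858, -0.8741)
  (0,1): δ = 115.64°  ·
  (0,2): δ = 59.52°  ·
  (0,3): δ = 25.07°  ✓
  (0,4): δ = 73.71°  ·
  (1,2): δ = 123.88°  ·
  (1,3): δ = 89.43°  ·
  (1,4): δ = 9.35°  ✓
  (2,3): δ = 145.56°  ·
  (2,4): δ = 46.77°  ·
  (3,4): δ = 81.22°  ·
antipodal pairs: 2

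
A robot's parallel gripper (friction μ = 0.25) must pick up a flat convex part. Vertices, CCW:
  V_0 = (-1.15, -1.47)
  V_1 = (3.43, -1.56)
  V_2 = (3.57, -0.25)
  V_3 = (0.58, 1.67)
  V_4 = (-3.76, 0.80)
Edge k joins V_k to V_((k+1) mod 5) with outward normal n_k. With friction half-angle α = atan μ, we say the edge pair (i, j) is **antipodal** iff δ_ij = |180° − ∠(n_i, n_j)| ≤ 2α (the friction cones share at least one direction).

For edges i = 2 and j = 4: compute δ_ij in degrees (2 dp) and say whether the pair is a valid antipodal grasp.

α = atan 0.25 = 14.04°;  2α = 28.07°
edge 2: e_2 = (-2.99, +1.92);  n_2 = (+0.5403, +0.8415)
edge 4: e_4 = (+2.61, -2.27);  n_4 = (-0.6563, -0.7545)
∠(n_2, n_4) = 171.69°
δ = |180° − 171.69°| = 8.31°
8.31° ≤ 2α = 28.07°  →  valid

δ = 8.31°, valid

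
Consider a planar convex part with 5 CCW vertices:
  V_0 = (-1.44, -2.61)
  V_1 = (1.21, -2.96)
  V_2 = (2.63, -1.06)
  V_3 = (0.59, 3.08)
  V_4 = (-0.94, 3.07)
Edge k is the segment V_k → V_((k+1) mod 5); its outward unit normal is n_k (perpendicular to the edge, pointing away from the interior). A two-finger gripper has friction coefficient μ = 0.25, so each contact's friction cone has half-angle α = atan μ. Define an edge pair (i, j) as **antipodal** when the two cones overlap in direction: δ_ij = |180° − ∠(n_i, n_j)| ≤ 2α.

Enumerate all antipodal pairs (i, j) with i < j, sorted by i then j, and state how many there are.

count = 1; pairs: (0,3)

α = atan 0.25 = 14.04°;  2α = 28.07°
n_0 = (-0.1309, -0.9914)
n_1 = (+0.8010, -0.5987)
n_2 = (+0.8970, +0.4420)
n_3 = (-0.0065, +1.0000)
n_4 = (-0.9961, +0.0877)
  (0,1): δ = 119.25°  ·
  (0,2): δ = 56.24°  ·
  (0,3): δ = 7.90°  ✓
  (0,4): δ = 92.49°  ·
  (1,2): δ = 116.99°  ·
  (1,3): δ = 52.85°  ·
  (1,4): δ = 31.74°  ·
  (2,3): δ = 115.86°  ·
  (2,4): δ = 31.26°  ·
  (3,4): δ = 95.41°  ·
antipodal pairs: 1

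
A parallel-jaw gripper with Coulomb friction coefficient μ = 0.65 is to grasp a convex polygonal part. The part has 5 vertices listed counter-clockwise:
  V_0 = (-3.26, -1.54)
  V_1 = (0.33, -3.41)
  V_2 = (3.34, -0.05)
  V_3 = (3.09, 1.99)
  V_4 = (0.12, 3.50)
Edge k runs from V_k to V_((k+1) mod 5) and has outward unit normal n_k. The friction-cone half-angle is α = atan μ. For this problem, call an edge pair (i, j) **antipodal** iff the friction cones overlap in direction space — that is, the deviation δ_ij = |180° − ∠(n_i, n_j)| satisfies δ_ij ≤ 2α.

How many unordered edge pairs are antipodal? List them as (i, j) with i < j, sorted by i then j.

α = atan 0.65 = 33.02°;  2α = 66.05°
n_0 = (-0.4620, -0.8869)
n_1 = (+0.7448, -0.6672)
n_2 = (+0.9926, +0.1216)
n_3 = (+0.4532, +0.8914)
n_4 = (-0.8305, +0.5570)
  (0,1): δ = 104.34°  ·
  (0,2): δ = 55.50°  ✓
  (0,3): δ = 0.57°  ✓
  (0,4): δ = 83.67°  ·
  (1,2): δ = 131.16°  ·
  (1,3): δ = 75.09°  ·
  (1,4): δ = 8.01°  ✓
  (2,3): δ = 123.94°  ·
  (2,4): δ = 40.83°  ✓
  (3,4): δ = 96.90°  ·
antipodal pairs: 4

count = 4; pairs: (0,2), (0,3), (1,4), (2,4)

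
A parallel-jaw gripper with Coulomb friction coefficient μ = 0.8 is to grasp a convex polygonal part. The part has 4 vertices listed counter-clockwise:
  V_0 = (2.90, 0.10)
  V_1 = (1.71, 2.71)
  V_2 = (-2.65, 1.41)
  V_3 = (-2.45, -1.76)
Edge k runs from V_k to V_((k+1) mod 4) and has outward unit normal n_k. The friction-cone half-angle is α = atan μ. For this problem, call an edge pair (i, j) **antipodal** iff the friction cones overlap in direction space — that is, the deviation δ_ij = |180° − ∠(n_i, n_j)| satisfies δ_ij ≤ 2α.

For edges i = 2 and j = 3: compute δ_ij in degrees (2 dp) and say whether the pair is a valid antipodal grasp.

α = atan 0.8 = 38.66°;  2α = 77.32°
edge 2: e_2 = (+0.20, -3.17);  n_2 = (-0.9980, -0.0630)
edge 3: e_3 = (+5.35, +1.86);  n_3 = (+0.3284, -0.9445)
∠(n_2, n_3) = 105.56°
δ = |180° − 105.56°| = 74.44°
74.44° ≤ 2α = 77.32°  →  valid

δ = 74.44°, valid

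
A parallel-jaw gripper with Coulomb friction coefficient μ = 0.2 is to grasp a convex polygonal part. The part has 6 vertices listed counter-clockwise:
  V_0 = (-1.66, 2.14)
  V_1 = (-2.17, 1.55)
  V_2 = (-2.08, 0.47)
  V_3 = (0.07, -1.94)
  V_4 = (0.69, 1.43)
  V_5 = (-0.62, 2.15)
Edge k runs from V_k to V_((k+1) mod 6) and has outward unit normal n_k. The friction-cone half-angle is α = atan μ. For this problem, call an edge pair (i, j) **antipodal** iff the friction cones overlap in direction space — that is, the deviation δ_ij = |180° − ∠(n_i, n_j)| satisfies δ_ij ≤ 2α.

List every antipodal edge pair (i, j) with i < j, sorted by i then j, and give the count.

count = 2; pairs: (1,3), (2,4)

α = atan 0.2 = 11.31°;  2α = 22.62°
n_0 = (-0.7565, +0.6540)
n_1 = (-0.9965, -0.0830)
n_2 = (-0.7462, -0.6657)
n_3 = (+0.9835, -0.1809)
n_4 = (+0.4817, +0.8764)
n_5 = (-0.0096, +1.0000)
  (0,1): δ = 134.40°  ·
  (0,2): δ = 97.42°  ·
  (0,3): δ = 30.42°  ·
  (0,4): δ = 102.05°  ·
  (0,5): δ = 131.39°  ·
  (1,2): δ = 143.03°  ·
  (1,3): δ = 15.19°  ✓
  (1,4): δ = 56.44°  ·
  (1,5): δ = 85.79°  ·
  (2,3): δ = 52.16°  ·
  (2,4): δ = 19.47°  ✓
  (2,5): δ = 48.81°  ·
  (3,4): δ = 108.37°  ·
  (3,5): δ = 79.02°  ·
  (4,5): δ = 150.66°  ·
antipodal pairs: 2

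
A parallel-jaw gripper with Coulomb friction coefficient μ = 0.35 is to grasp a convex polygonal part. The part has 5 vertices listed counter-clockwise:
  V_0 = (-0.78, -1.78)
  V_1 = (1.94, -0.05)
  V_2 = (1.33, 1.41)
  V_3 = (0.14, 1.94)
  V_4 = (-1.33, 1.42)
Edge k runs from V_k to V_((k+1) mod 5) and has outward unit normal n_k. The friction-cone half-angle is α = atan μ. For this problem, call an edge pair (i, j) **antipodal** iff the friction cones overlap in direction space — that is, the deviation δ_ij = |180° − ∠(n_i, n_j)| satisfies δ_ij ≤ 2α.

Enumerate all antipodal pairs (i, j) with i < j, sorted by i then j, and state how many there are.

α = atan 0.35 = 19.29°;  2α = 38.58°
n_0 = (+0.5367, -0.8438)
n_1 = (+0.9227, +0.3855)
n_2 = (+0.4069, +0.9135)
n_3 = (-0.3335, +0.9428)
n_4 = (-0.9855, -0.1694)
  (0,1): δ = 99.78°  ·
  (0,2): δ = 56.46°  ·
  (0,3): δ = 12.98°  ✓
  (0,4): δ = 67.29°  ·
  (1,2): δ = 136.68°  ·
  (1,3): δ = 93.19°  ·
  (1,4): δ = 12.92°  ✓
  (2,3): δ = 136.51°  ·
  (2,4): δ = 56.24°  ·
  (3,4): δ = 99.73°  ·
antipodal pairs: 2

count = 2; pairs: (0,3), (1,4)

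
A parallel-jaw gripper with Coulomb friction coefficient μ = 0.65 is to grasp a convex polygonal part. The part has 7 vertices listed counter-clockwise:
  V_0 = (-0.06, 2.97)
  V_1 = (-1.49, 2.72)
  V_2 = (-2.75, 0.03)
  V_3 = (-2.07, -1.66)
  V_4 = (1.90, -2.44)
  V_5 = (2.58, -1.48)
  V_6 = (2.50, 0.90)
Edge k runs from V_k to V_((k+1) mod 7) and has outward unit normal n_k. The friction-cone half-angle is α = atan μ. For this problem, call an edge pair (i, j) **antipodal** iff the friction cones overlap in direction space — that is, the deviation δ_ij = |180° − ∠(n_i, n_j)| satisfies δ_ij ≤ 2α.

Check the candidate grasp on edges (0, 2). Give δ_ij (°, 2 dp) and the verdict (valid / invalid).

δ = 78.00°, invalid

α = atan 0.65 = 33.02°;  2α = 66.05°
edge 0: e_0 = (-1.43, -0.25);  n_0 = (-0.1722, +0.9851)
edge 2: e_2 = (+0.68, -1.69);  n_2 = (-0.9277, -0.3733)
∠(n_0, n_2) = 102.00°
δ = |180° − 102.00°| = 78.00°
78.00° > 2α = 66.05°  →  invalid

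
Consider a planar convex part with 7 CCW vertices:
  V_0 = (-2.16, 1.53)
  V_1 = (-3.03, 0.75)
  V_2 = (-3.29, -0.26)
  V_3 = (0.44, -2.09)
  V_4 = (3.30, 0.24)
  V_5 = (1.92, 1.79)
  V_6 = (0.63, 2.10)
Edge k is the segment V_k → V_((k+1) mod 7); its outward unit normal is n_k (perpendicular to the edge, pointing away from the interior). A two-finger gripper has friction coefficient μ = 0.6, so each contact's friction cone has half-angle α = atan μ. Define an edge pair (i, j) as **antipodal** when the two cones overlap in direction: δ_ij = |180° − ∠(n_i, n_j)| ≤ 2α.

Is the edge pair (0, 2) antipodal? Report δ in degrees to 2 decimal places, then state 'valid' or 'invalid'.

α = atan 0.6 = 30.96°;  2α = 61.93°
edge 0: e_0 = (-0.87, -0.78);  n_0 = (-0.6675, +0.7446)
edge 2: e_2 = (+3.73, -1.83);  n_2 = (-0.4405, -0.8978)
∠(n_0, n_2) = 111.99°
δ = |180° − 111.99°| = 68.01°
68.01° > 2α = 61.93°  →  invalid

δ = 68.01°, invalid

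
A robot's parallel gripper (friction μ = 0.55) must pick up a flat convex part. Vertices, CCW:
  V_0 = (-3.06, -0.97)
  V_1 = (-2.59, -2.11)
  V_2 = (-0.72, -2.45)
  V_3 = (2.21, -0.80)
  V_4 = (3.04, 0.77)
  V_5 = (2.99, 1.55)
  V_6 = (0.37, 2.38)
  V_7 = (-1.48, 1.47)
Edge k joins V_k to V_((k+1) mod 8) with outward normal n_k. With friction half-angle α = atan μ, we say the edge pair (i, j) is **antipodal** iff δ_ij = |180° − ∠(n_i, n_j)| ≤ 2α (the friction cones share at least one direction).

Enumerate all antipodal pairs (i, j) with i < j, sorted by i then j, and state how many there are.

α = atan 0.55 = 28.81°;  2α = 57.62°
n_0 = (-0.9245, -0.3812)
n_1 = (-0.1789, -0.9839)
n_2 = (+0.4907, -0.8713)
n_3 = (+0.8841, -0.4674)
n_4 = (+0.9980, +0.0640)
n_5 = (+0.3020, +0.9533)
n_6 = (-0.4414, +0.8973)
n_7 = (-0.8394, +0.5435)
  (0,1): δ = 122.71°  ·
  (0,2): δ = 83.02°  ·
  (0,3): δ = 50.27°  ✓
  (0,4): δ = 18.74°  ✓
  (0,5): δ = 50.02°  ✓
  (0,6): δ = 93.79°  ·
  (0,7): δ = 124.67°  ·
  (1,2): δ = 140.31°  ·
  (1,3): δ = 107.56°  ·
  (1,4): δ = 76.03°  ·
  (1,5): δ = 7.27°  ✓
  (1,6): δ = 36.50°  ✓
  (1,7): δ = 67.38°  ·
  (2,3): δ = 147.25°  ·
  (2,4): δ = 115.72°  ·
  (2,5): δ = 46.96°  ✓
  (2,6): δ = 3.19°  ✓
  (2,7): δ = 27.69°  ✓
  (3,4): δ = 148.47°  ·
  (3,5): δ = 79.71°  ·
  (3,6): δ = 35.94°  ✓
  (3,7): δ = 5.06°  ✓
  (4,5): δ = 111.25°  ·
  (4,6): δ = 67.48°  ·
  (4,7): δ = 36.59°  ✓
  (5,6): δ = 136.23°  ·
  (5,7): δ = 105.35°  ·
  (6,7): δ = 149.12°  ·
antipodal pairs: 11

count = 11; pairs: (0,3), (0,4), (0,5), (1,5), (1,6), (2,5), (2,6), (2,7), (3,6), (3,7), (4,7)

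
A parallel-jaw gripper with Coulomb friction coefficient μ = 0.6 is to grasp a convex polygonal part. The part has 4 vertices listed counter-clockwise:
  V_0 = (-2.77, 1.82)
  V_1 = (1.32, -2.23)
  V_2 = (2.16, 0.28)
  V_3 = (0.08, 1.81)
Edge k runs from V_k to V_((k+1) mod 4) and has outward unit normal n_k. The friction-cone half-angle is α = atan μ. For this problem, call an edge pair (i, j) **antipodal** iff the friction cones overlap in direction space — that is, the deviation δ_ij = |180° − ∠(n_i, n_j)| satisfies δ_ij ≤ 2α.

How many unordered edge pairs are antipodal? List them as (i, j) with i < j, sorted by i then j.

count = 2; pairs: (0,2), (0,3)

α = atan 0.6 = 30.96°;  2α = 61.93°
n_0 = (-0.7036, -0.7106)
n_1 = (+0.9483, -0.3174)
n_2 = (+0.5925, +0.8055)
n_3 = (+0.0035, +1.0000)
  (0,1): δ = 63.78°  ·
  (0,2): δ = 8.38°  ✓
  (0,3): δ = 44.52°  ✓
  (1,2): δ = 107.83°  ·
  (1,3): δ = 71.70°  ·
  (2,3): δ = 143.86°  ·
antipodal pairs: 2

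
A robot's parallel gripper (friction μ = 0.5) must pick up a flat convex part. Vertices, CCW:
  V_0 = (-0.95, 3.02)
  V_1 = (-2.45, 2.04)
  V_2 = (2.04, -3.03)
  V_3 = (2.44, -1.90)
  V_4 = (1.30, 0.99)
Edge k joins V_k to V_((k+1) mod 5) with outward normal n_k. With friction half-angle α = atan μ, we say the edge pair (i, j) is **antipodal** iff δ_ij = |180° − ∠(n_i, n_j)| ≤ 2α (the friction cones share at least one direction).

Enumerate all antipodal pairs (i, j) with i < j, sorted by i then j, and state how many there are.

α = atan 0.5 = 26.57°;  2α = 53.13°
n_0 = (-0.5469, +0.8372)
n_1 = (-0.7486, -0.6630)
n_2 = (+0.9427, -0.3337)
n_3 = (+0.9302, +0.3669)
n_4 = (+0.6699, +0.7425)
  (0,1): δ = 81.63°  ·
  (0,2): δ = 37.35°  ✓
  (0,3): δ = 78.37°  ·
  (0,4): δ = 104.78°  ·
  (1,2): δ = 61.02°  ·
  (1,3): δ = 20.00°  ✓
  (1,4): δ = 6.41°  ✓
  (2,3): δ = 138.98°  ·
  (2,4): δ = 112.56°  ·
  (3,4): δ = 153.58°  ·
antipodal pairs: 3

count = 3; pairs: (0,2), (1,3), (1,4)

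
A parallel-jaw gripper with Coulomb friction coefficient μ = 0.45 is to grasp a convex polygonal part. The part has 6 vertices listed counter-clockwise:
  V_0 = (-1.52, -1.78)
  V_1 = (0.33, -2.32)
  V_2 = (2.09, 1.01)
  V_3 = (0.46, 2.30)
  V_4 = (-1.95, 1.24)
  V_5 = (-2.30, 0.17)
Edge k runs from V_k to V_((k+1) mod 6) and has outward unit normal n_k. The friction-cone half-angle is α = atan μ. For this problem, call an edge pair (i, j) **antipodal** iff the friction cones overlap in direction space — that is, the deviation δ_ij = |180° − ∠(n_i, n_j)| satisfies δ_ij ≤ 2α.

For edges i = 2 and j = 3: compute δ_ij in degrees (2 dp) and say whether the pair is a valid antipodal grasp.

α = atan 0.45 = 24.23°;  2α = 48.46°
edge 2: e_2 = (-1.63, +1.29);  n_2 = (+0.6206, +0.7841)
edge 3: e_3 = (-2.41, -1.06);  n_3 = (-0.4026, +0.9154)
∠(n_2, n_3) = 62.10°
δ = |180° − 62.10°| = 117.90°
117.90° > 2α = 48.46°  →  invalid

δ = 117.90°, invalid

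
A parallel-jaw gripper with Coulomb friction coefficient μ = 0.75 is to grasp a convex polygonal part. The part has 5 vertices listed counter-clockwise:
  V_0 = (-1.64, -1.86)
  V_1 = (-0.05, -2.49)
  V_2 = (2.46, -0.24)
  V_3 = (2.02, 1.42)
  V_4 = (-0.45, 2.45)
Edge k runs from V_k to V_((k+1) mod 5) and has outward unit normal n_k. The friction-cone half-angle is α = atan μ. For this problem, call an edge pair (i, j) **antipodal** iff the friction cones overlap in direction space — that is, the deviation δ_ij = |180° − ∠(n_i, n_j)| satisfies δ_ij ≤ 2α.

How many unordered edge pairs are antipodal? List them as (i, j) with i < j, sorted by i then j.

α = atan 0.75 = 36.87°;  2α = 73.74°
n_0 = (-0.3684, -0.9297)
n_1 = (+0.6675, -0.7446)
n_2 = (+0.9666, +0.2562)
n_3 = (+0.3849, +0.9230)
n_4 = (-0.9639, +0.2661)
  (0,1): δ = 116.51°  ·
  (0,2): δ = 53.54°  ✓
  (0,3): δ = 1.02°  ✓
  (0,4): δ = 96.18°  ·
  (1,2): δ = 117.03°  ·
  (1,3): δ = 64.51°  ✓
  (1,4): δ = 32.69°  ✓
  (2,3): δ = 127.48°  ·
  (2,4): δ = 30.28°  ✓
  (3,4): δ = 82.80°  ·
antipodal pairs: 5

count = 5; pairs: (0,2), (0,3), (1,3), (1,4), (2,4)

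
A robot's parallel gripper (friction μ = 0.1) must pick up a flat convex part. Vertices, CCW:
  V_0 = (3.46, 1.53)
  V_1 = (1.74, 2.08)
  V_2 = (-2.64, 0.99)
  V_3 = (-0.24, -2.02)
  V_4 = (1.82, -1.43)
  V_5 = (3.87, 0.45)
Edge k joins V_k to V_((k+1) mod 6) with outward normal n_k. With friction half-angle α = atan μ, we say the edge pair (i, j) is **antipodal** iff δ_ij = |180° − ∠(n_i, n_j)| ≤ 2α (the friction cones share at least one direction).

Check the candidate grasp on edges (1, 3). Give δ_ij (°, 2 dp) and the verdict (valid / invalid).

α = atan 0.1 = 5.71°;  2α = 11.42°
edge 1: e_1 = (-4.38, -1.09);  n_1 = (-0.2415, +0.9704)
edge 3: e_3 = (+2.06, +0.59);  n_3 = (+0.2753, -0.9613)
∠(n_1, n_3) = 177.99°
δ = |180° − 177.99°| = 2.01°
2.01° ≤ 2α = 11.42°  →  valid

δ = 2.01°, valid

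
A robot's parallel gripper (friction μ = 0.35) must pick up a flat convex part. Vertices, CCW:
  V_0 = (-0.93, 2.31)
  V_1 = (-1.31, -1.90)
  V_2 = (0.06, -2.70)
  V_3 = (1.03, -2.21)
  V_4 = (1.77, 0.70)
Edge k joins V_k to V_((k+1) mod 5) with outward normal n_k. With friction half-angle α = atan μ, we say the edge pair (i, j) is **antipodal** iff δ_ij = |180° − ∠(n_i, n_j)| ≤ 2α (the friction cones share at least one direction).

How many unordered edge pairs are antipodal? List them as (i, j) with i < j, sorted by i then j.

count = 2; pairs: (0,3), (1,4)

α = atan 0.35 = 19.29°;  2α = 38.58°
n_0 = (-0.9960, +0.0899)
n_1 = (-0.5043, -0.8636)
n_2 = (+0.4509, -0.8926)
n_3 = (+0.9692, -0.2465)
n_4 = (+0.5122, +0.8589)
  (0,1): δ = 115.12°  ·
  (0,2): δ = 58.04°  ·
  (0,3): δ = 9.11°  ✓
  (0,4): δ = 64.35°  ·
  (1,2): δ = 122.92°  ·
  (1,3): δ = 73.99°  ·
  (1,4): δ = 0.53°  ✓
  (2,3): δ = 131.07°  ·
  (2,4): δ = 57.61°  ·
  (3,4): δ = 106.54°  ·
antipodal pairs: 2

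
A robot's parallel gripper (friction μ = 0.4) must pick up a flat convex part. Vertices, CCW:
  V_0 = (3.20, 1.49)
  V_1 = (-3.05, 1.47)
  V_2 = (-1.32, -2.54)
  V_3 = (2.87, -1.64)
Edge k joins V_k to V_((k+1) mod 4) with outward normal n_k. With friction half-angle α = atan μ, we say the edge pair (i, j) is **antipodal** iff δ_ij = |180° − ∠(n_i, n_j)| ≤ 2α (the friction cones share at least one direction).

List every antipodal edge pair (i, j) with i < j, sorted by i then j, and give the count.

α = atan 0.4 = 21.80°;  2α = 43.60°
n_0 = (-0.0032, +1.0000)
n_1 = (-0.9182, -0.3961)
n_2 = (+0.2100, -0.9777)
n_3 = (+0.9945, -0.1049)
  (0,1): δ = 66.85°  ·
  (0,2): δ = 11.94°  ✓
  (0,3): δ = 83.80°  ·
  (1,2): δ = 101.21°  ·
  (1,3): δ = 29.35°  ✓
  (2,3): δ = 108.14°  ·
antipodal pairs: 2

count = 2; pairs: (0,2), (1,3)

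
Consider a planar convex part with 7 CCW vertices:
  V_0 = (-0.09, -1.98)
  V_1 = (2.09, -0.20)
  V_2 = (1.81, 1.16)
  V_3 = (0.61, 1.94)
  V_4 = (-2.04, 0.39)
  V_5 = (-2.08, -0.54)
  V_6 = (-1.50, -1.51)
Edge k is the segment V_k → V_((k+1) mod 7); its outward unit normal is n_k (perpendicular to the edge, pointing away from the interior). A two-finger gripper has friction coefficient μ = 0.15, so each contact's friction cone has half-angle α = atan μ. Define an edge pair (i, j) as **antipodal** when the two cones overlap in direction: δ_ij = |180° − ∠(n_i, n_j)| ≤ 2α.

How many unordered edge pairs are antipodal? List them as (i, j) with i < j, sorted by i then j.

α = atan 0.15 = 8.53°;  2α = 17.06°
n_0 = (+0.6325, -0.7746)
n_1 = (+0.9795, +0.2017)
n_2 = (+0.5450, +0.8384)
n_3 = (-0.5049, +0.8632)
n_4 = (-0.9991, +0.0430)
n_5 = (-0.8583, -0.5132)
n_6 = (-0.3162, -0.9487)
  (0,1): δ = 117.60°  ·
  (0,2): δ = 72.26°  ·
  (0,3): δ = 8.91°  ✓
  (0,4): δ = 48.31°  ·
  (0,5): δ = 81.64°  ·
  (0,6): δ = 122.33°  ·
  (1,2): δ = 134.66°  ·
  (1,3): δ = 71.31°  ·
  (1,4): δ = 14.10°  ✓
  (1,5): δ = 19.24°  ·
  (1,6): δ = 59.93°  ·
  (2,3): δ = 116.65°  ·
  (2,4): δ = 59.44°  ·
  (2,5): δ = 26.10°  ·
  (2,6): δ = 14.59°  ✓
  (3,4): δ = 122.79°  ·
  (3,5): δ = 89.45°  ·
  (3,6): δ = 48.76°  ·
  (4,5): δ = 146.66°  ·
  (4,6): δ = 105.97°  ·
  (5,6): δ = 139.31°  ·
antipodal pairs: 3

count = 3; pairs: (0,3), (1,4), (2,6)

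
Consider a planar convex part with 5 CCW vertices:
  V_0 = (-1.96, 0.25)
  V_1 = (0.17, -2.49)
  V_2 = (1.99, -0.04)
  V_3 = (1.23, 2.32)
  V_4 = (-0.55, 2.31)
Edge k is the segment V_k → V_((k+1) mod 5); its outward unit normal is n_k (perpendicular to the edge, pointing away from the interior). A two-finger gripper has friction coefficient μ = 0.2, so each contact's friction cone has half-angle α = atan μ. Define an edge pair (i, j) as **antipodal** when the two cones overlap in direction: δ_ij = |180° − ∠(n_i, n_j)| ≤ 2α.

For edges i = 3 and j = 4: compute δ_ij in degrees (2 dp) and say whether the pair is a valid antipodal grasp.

δ = 124.71°, invalid

α = atan 0.2 = 11.31°;  2α = 22.62°
edge 3: e_3 = (-1.78, -0.01);  n_3 = (-0.0056, +1.0000)
edge 4: e_4 = (-1.41, -2.06);  n_4 = (-0.8252, +0.5648)
∠(n_3, n_4) = 55.29°
δ = |180° − 55.29°| = 124.71°
124.71° > 2α = 22.62°  →  invalid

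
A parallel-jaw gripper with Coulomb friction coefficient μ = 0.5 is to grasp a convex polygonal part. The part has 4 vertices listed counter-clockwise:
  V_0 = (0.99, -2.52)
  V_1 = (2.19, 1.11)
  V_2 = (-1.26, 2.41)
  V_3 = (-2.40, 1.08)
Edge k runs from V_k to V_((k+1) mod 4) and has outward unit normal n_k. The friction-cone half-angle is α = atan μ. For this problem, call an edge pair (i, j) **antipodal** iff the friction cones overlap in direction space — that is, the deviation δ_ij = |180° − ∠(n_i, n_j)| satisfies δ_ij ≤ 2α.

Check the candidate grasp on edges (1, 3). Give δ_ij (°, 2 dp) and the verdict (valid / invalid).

δ = 26.07°, valid

α = atan 0.5 = 26.57°;  2α = 53.13°
edge 1: e_1 = (-3.45, +1.30);  n_1 = (+0.3526, +0.9358)
edge 3: e_3 = (+3.39, -3.60);  n_3 = (-0.7280, -0.6856)
∠(n_1, n_3) = 153.93°
δ = |180° − 153.93°| = 26.07°
26.07° ≤ 2α = 53.13°  →  valid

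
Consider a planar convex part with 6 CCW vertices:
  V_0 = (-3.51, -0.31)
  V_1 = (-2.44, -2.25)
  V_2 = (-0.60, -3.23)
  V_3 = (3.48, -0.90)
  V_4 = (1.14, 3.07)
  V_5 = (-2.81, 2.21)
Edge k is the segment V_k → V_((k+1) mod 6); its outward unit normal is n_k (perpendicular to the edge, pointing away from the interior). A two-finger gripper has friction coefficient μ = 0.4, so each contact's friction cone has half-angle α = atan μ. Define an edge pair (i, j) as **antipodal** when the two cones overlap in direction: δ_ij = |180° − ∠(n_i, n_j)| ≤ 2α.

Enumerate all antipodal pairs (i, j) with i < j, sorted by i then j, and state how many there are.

α = atan 0.4 = 21.80°;  2α = 43.60°
n_0 = (-0.8756, -0.4830)
n_1 = (-0.4701, -0.8826)
n_2 = (+0.4959, -0.8684)
n_3 = (+0.8615, +0.5078)
n_4 = (-0.2127, +0.9771)
n_5 = (-0.9635, +0.2676)
  (0,1): δ = 146.92°  ·
  (0,2): δ = 89.15°  ·
  (0,3): δ = 1.64°  ✓
  (0,4): δ = 73.40°  ·
  (0,5): δ = 135.60°  ·
  (1,2): δ = 122.23°  ·
  (1,3): δ = 31.44°  ✓
  (1,4): δ = 40.32°  ✓
  (1,5): δ = 102.52°  ·
  (2,3): δ = 89.21°  ·
  (2,4): δ = 17.45°  ✓
  (2,5): δ = 44.75°  ·
  (3,4): δ = 108.23°  ·
  (3,5): δ = 46.04°  ·
  (4,5): δ = 117.81°  ·
antipodal pairs: 4

count = 4; pairs: (0,3), (1,3), (1,4), (2,4)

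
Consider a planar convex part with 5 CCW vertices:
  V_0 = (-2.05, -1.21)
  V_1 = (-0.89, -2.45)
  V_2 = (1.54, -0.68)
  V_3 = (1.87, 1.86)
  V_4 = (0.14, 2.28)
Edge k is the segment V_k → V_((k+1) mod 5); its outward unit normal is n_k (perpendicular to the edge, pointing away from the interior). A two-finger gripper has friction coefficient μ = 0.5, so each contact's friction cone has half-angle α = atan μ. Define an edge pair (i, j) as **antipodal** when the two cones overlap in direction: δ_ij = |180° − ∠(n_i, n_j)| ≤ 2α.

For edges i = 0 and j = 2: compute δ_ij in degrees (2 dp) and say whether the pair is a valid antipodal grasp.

α = atan 0.5 = 26.57°;  2α = 53.13°
edge 0: e_0 = (+1.16, -1.24);  n_0 = (-0.7303, -0.6832)
edge 2: e_2 = (+0.33, +2.54);  n_2 = (+0.9917, -0.1288)
∠(n_0, n_2) = 129.51°
δ = |180° − 129.51°| = 50.49°
50.49° ≤ 2α = 53.13°  →  valid

δ = 50.49°, valid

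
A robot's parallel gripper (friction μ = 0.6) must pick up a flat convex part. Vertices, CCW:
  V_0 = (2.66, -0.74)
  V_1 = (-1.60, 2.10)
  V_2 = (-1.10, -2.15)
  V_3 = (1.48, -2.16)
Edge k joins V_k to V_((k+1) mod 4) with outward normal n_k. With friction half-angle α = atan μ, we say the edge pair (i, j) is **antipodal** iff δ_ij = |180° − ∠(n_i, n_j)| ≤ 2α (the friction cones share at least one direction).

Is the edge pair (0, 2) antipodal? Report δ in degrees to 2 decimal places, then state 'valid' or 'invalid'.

δ = 33.47°, valid

α = atan 0.6 = 30.96°;  2α = 61.93°
edge 0: e_0 = (-4.26, +2.84);  n_0 = (+0.5547, +0.8321)
edge 2: e_2 = (+2.58, -0.01);  n_2 = (-0.0039, -1.0000)
∠(n_0, n_2) = 146.53°
δ = |180° − 146.53°| = 33.47°
33.47° ≤ 2α = 61.93°  →  valid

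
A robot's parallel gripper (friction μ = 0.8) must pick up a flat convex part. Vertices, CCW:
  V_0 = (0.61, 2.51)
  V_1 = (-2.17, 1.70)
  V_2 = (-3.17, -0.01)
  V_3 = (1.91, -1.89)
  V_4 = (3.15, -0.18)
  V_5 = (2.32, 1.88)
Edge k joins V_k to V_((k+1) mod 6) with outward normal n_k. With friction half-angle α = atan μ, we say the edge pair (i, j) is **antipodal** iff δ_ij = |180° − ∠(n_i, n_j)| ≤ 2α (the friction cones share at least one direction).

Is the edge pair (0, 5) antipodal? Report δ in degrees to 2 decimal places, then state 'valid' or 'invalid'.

α = atan 0.8 = 38.66°;  2α = 77.32°
edge 0: e_0 = (-2.78, -0.81);  n_0 = (-0.2797, +0.9601)
edge 5: e_5 = (-1.71, +0.63);  n_5 = (+0.3457, +0.9383)
∠(n_0, n_5) = 36.47°
δ = |180° − 36.47°| = 143.53°
143.53° > 2α = 77.32°  →  invalid

δ = 143.53°, invalid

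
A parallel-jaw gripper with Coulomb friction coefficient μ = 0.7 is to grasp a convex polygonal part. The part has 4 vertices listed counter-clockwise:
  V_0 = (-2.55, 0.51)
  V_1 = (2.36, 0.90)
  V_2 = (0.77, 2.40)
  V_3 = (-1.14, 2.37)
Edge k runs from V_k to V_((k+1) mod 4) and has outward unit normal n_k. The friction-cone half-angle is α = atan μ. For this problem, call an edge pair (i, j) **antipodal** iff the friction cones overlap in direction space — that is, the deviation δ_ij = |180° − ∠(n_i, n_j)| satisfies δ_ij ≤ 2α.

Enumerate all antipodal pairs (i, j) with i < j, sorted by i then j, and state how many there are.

α = atan 0.7 = 34.99°;  2α = 69.98°
n_0 = (+0.0792, -0.9969)
n_1 = (+0.6862, +0.7274)
n_2 = (-0.0157, +0.9999)
n_3 = (-0.7969, +0.6041)
  (0,1): δ = 47.87°  ✓
  (0,2): δ = 3.64°  ✓
  (0,3): δ = 48.29°  ✓
  (1,2): δ = 135.77°  ·
  (1,3): δ = 83.83°  ·
  (2,3): δ = 128.06°  ·
antipodal pairs: 3

count = 3; pairs: (0,1), (0,2), (0,3)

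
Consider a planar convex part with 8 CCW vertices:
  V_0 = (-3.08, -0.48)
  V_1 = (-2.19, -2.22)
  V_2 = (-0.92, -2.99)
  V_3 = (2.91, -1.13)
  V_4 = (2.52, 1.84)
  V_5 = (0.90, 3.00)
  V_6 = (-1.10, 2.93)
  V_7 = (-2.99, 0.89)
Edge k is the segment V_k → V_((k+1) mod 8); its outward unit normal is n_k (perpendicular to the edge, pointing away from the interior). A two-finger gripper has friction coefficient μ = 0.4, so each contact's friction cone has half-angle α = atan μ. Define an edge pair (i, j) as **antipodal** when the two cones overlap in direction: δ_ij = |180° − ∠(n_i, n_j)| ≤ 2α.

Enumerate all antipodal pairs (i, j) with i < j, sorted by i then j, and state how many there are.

α = atan 0.4 = 21.80°;  2α = 43.60°
n_0 = (-0.8903, -0.4554)
n_1 = (-0.5185, -0.8551)
n_2 = (+0.4368, -0.8995)
n_3 = (+0.9915, +0.1302)
n_4 = (+0.5822, +0.8131)
n_5 = (-0.0350, +0.9994)
n_6 = (-0.7336, +0.6796)
n_7 = (-0.9978, +0.0656)
  (0,1): δ = 148.32°  ·
  (0,2): δ = 91.19°  ·
  (0,3): δ = 19.61°  ✓
  (0,4): δ = 27.31°  ✓
  (0,5): δ = 64.92°  ·
  (0,6): δ = 110.10°  ·
  (0,7): δ = 149.15°  ·
  (1,2): δ = 122.87°  ·
  (1,3): δ = 51.29°  ·
  (1,4): δ = 4.38°  ✓
  (1,5): δ = 33.23°  ✓
  (1,6): δ = 78.41°  ·
  (1,7): δ = 117.47°  ·
  (2,3): δ = 108.42°  ·
  (2,4): δ = 61.51°  ·
  (2,5): δ = 23.90°  ✓
  (2,6): δ = 21.28°  ✓
  (2,7): δ = 60.34°  ·
  (3,4): δ = 133.09°  ·
  (3,5): δ = 95.48°  ·
  (3,6): δ = 50.30°  ·
  (3,7): δ = 11.24°  ✓
  (4,5): δ = 142.39°  ·
  (4,6): δ = 97.21°  ·
  (4,7): δ = 58.15°  ·
  (5,6): δ = 134.82°  ·
  (5,7): δ = 95.76°  ·
  (6,7): δ = 140.94°  ·
antipodal pairs: 7

count = 7; pairs: (0,3), (0,4), (1,4), (1,5), (2,5), (2,6), (3,7)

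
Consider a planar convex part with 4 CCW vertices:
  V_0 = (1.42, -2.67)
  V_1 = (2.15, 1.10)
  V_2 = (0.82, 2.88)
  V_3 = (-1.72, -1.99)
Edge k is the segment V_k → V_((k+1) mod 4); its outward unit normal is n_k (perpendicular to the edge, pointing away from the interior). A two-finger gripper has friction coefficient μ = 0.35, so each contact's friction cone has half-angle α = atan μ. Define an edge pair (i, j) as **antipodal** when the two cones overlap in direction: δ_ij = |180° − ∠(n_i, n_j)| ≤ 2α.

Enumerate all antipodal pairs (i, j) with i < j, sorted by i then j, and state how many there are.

α = atan 0.35 = 19.29°;  2α = 38.58°
n_0 = (+0.9818, -0.1901)
n_1 = (+0.8011, +0.5986)
n_2 = (-0.8866, +0.4624)
n_3 = (-0.2117, -0.9773)
  (0,1): δ = 132.27°  ·
  (0,2): δ = 16.59°  ✓
  (0,3): δ = 88.74°  ·
  (1,2): δ = 64.31°  ·
  (1,3): δ = 41.01°  ·
  (2,3): δ = 74.67°  ·
antipodal pairs: 1

count = 1; pairs: (0,2)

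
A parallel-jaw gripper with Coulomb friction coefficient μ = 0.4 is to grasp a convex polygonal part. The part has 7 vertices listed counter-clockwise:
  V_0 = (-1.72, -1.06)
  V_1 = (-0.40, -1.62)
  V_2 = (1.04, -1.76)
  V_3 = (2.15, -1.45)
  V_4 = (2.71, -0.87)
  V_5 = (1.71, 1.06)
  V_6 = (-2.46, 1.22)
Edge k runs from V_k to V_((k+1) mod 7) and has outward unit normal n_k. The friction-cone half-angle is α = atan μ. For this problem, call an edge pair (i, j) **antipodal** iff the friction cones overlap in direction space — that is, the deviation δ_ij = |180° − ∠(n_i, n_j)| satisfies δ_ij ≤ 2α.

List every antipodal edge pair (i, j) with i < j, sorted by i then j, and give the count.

α = atan 0.4 = 21.80°;  2α = 43.60°
n_0 = (-0.3905, -0.9206)
n_1 = (-0.0968, -0.9953)
n_2 = (+0.2690, -0.9631)
n_3 = (+0.7194, -0.6946)
n_4 = (+0.8879, +0.4600)
n_5 = (+0.0383, +0.9993)
n_6 = (-0.9512, -0.3087)
  (0,1): δ = 162.56°  ·
  (0,2): δ = 141.41°  ·
  (0,3): δ = 111.01°  ·
  (0,4): δ = 39.62°  ✓
  (0,5): δ = 20.79°  ✓
  (0,6): δ = 130.97°  ·
  (1,2): δ = 158.84°  ·
  (1,3): δ = 128.44°  ·
  (1,4): δ = 57.06°  ·
  (1,5): δ = 3.36°  ✓
  (1,6): δ = 113.53°  ·
  (2,3): δ = 149.60°  ·
  (2,4): δ = 78.21°  ·
  (2,5): δ = 17.80°  ✓
  (2,6): δ = 92.38°  ·
  (3,4): δ = 108.61°  ·
  (3,5): δ = 48.20°  ·
  (3,6): δ = 61.98°  ·
  (4,5): δ = 119.59°  ·
  (4,6): δ = 9.41°  ✓
  (5,6): δ = 69.82°  ·
antipodal pairs: 5

count = 5; pairs: (0,4), (0,5), (1,5), (2,5), (4,6)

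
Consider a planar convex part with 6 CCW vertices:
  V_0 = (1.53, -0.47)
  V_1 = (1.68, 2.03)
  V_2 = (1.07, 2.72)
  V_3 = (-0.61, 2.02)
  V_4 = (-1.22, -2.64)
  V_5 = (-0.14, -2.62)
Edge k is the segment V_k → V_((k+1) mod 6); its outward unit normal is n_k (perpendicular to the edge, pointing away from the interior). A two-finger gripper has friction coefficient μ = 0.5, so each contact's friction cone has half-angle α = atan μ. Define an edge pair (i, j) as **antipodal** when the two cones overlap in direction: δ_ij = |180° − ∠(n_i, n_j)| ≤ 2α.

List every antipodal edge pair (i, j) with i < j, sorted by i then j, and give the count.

α = atan 0.5 = 26.57°;  2α = 53.13°
n_0 = (+0.9982, -0.0599)
n_1 = (+0.7492, +0.6623)
n_2 = (-0.3846, +0.9231)
n_3 = (-0.9915, +0.1298)
n_4 = (+0.0185, -0.9998)
n_5 = (+0.7897, -0.6134)
  (0,1): δ = 135.09°  ·
  (0,2): δ = 63.95°  ·
  (0,3): δ = 4.02°  ✓
  (0,4): δ = 94.49°  ·
  (0,5): δ = 145.60°  ·
  (1,2): δ = 108.86°  ·
  (1,3): δ = 48.94°  ✓
  (1,4): δ = 49.58°  ✓
  (1,5): δ = 100.68°  ·
  (2,3): δ = 120.08°  ·
  (2,4): δ = 21.56°  ✓
  (2,5): δ = 29.54°  ✓
  (3,4): δ = 81.48°  ·
  (3,5): δ = 30.38°  ✓
  (4,5): δ = 128.90°  ·
antipodal pairs: 6

count = 6; pairs: (0,3), (1,3), (1,4), (2,4), (2,5), (3,5)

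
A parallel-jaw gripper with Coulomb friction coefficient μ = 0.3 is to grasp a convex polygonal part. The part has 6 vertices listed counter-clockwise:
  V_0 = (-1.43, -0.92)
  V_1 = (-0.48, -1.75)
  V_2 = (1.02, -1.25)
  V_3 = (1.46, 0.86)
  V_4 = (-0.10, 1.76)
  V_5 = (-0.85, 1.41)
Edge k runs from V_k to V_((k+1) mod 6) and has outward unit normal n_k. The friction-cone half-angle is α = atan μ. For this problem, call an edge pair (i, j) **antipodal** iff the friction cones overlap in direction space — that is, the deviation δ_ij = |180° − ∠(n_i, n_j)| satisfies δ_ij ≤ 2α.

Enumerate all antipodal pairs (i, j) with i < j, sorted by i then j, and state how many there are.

count = 3; pairs: (0,3), (1,4), (2,5)

α = atan 0.3 = 16.70°;  2α = 33.40°
n_0 = (-0.6579, -0.7531)
n_1 = (+0.3162, -0.9487)
n_2 = (+0.9789, -0.2041)
n_3 = (+0.4997, +0.8662)
n_4 = (-0.4229, +0.9062)
n_5 = (-0.9704, +0.2416)
  (0,1): δ = 120.42°  ·
  (0,2): δ = 60.64°  ·
  (0,3): δ = 11.16°  ✓
  (0,4): δ = 66.16°  ·
  (0,5): δ = 117.16°  ·
  (1,2): δ = 120.21°  ·
  (1,3): δ = 48.42°  ·
  (1,4): δ = 6.58°  ✓
  (1,5): δ = 57.59°  ·
  (2,3): δ = 108.20°  ·
  (2,4): δ = 53.20°  ·
  (2,5): δ = 2.20°  ✓
  (3,4): δ = 125.00°  ·
  (3,5): δ = 74.00°  ·
  (4,5): δ = 129.00°  ·
antipodal pairs: 3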